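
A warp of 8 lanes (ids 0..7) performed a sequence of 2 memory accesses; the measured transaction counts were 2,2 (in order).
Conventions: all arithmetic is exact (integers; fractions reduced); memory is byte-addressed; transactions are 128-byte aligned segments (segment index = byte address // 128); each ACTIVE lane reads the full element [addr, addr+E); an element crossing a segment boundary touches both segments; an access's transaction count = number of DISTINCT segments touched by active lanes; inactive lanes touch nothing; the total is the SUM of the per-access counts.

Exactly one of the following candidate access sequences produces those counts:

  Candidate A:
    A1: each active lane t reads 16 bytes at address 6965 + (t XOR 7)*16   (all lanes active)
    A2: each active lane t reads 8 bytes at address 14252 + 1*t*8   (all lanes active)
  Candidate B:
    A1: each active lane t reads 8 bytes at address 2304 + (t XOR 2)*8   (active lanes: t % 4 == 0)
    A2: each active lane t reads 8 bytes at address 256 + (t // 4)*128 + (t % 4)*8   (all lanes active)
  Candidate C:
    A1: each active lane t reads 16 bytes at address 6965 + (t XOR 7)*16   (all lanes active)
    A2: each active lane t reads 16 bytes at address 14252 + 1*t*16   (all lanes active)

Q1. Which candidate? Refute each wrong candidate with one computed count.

A: A2 gives 1 transaction, not 2
B: A1 gives 1 transaction, not 2
C: all counts match (2,2)

Answer: C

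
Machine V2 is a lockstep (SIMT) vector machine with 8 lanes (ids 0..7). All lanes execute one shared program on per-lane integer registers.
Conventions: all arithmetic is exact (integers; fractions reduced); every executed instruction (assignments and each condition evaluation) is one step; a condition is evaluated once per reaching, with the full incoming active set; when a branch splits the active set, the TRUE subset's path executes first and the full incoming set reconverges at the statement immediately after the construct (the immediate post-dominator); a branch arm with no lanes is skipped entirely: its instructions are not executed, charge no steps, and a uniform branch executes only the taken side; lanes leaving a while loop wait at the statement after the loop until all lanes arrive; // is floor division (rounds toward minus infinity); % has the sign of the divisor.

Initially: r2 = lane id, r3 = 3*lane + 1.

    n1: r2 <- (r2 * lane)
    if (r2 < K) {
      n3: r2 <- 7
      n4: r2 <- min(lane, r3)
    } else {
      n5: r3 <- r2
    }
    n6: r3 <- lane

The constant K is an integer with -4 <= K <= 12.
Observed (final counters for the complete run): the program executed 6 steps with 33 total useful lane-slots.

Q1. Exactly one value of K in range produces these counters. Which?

Answer: K = 1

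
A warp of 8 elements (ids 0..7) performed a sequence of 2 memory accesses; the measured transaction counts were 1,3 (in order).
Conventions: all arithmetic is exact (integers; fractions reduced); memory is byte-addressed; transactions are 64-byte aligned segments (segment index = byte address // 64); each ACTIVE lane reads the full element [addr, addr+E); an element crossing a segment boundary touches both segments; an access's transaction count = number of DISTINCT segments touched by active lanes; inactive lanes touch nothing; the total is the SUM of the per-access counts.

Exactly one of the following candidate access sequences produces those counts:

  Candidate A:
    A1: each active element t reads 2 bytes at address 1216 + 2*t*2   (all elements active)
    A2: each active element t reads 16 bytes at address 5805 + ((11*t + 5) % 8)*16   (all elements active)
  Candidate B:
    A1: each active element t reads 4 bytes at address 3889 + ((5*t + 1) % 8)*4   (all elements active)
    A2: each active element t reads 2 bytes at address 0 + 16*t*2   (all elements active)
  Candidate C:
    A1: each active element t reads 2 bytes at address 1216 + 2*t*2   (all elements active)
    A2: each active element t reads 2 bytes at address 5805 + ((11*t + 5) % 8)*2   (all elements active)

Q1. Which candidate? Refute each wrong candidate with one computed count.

B: A1 gives 2 transactions, not 1
C: A2 gives 1 transaction, not 3
A: all counts match (1,3)

Answer: A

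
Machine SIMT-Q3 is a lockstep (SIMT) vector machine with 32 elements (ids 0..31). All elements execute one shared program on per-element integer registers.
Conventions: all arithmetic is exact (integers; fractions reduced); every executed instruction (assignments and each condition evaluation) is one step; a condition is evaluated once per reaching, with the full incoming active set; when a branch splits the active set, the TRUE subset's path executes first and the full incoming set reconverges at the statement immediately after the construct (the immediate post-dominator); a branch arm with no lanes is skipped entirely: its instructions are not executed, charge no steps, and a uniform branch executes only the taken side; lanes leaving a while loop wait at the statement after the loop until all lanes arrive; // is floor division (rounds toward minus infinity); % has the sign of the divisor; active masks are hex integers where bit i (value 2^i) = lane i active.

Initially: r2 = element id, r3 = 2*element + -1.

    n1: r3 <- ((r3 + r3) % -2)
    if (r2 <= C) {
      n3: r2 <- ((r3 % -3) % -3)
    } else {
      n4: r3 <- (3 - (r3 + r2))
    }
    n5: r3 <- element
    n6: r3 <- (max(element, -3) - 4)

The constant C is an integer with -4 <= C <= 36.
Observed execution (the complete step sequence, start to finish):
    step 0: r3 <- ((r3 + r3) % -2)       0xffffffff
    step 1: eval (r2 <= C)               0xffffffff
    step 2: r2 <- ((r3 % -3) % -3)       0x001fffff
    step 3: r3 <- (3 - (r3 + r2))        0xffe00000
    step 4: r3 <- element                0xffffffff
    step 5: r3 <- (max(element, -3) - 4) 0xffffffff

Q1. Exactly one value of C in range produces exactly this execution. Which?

Answer: C = 20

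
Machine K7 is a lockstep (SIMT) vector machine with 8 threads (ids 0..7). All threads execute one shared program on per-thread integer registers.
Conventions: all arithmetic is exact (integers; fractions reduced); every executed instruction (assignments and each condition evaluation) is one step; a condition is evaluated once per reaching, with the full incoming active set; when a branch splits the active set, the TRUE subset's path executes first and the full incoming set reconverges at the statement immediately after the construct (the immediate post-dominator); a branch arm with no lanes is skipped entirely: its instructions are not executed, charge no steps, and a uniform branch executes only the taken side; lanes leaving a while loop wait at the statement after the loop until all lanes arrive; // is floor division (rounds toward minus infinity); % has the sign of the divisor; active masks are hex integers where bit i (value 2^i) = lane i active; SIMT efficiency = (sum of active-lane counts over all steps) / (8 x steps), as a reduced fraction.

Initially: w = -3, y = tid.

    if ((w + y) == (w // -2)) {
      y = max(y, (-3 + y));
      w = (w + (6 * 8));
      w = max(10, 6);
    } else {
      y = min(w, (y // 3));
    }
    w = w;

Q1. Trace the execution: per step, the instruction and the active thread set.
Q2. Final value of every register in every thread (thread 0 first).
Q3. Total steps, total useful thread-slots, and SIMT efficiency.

step 0: eval ((w + y) == (w // -2))  0xff
step 1: y <- max(y, (-3 + y))        0x10
step 2: w <- (w + (6 * 8))           0x10
step 3: w <- max(10, 6)              0x10
step 4: y <- min(w, (y // 3))        0xef
step 5: w <- w                       0xff

Answer: 6 steps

w: -3,-3,-3,-3,10,-3,-3,-3
y: -3,-3,-3,-3,4,-3,-3,-3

steps = 6; useful = 26; efficiency = 26/48 = 13/24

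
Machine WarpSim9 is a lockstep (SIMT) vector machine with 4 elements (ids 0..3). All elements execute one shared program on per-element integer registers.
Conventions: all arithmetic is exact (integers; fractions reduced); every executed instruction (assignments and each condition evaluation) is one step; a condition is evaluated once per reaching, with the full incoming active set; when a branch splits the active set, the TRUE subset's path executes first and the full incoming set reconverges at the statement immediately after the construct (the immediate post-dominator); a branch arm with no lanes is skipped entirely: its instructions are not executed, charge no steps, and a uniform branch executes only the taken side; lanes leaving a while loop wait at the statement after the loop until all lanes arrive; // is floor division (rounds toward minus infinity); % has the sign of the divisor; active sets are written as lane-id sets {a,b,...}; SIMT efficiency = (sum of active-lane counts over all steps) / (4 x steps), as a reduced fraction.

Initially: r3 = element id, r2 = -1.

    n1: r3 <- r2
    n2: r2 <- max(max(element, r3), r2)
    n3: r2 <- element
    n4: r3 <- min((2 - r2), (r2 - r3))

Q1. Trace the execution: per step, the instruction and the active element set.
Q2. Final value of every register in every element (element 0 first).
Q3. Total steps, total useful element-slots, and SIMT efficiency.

step 0: r3 <- r2                     {0,1,2,3}
step 1: r2 <- max(max(element, r3), r2) {0,1,2,3}
step 2: r2 <- element                {0,1,2,3}
step 3: r3 <- min((2 - r2), (r2 - r3)) {0,1,2,3}

Answer: 4 steps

r3: 1,1,0,-1
r2: 0,1,2,3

steps = 4; useful = 16; efficiency = 16/16 = 1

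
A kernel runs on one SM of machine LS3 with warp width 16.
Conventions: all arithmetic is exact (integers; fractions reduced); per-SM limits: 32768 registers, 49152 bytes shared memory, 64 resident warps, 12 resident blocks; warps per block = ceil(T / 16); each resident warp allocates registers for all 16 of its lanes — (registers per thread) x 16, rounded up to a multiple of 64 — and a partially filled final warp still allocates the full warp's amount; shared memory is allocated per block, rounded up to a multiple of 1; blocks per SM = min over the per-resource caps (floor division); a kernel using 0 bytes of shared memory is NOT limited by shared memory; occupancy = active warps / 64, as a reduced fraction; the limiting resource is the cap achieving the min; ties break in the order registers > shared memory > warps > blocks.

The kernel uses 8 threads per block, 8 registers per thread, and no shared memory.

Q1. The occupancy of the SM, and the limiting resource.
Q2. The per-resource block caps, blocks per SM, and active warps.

Answer: occupancy 3/16, limited by blocks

registers: 256 blocks
shared memory: no limit (kernel uses none)
warps: 64 blocks
blocks: 12 blocks

Answer: 12 blocks, 12 active warps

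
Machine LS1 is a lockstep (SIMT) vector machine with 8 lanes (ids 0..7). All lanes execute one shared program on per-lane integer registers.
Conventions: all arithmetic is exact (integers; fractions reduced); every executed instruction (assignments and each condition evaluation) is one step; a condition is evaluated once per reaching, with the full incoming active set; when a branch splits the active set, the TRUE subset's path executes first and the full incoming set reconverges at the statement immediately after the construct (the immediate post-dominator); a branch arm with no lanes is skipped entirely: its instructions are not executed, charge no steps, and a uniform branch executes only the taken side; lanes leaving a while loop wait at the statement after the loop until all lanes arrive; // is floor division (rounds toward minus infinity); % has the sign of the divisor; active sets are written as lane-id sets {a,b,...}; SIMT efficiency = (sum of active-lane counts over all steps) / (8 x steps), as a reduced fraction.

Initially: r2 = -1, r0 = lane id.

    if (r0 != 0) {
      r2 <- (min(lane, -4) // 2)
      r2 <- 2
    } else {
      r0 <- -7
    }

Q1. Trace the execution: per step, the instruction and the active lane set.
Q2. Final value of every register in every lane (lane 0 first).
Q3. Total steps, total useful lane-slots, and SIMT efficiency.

step 0: eval (r0 != 0)               {0,1,2,3,4,5,6,7}
step 1: r2 <- (min(lane, -4) // 2)   {1,2,3,4,5,6,7}
step 2: r2 <- 2                      {1,2,3,4,5,6,7}
step 3: r0 <- -7                     {0}

Answer: 4 steps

r2: -1,2,2,2,2,2,2,2
r0: -7,1,2,3,4,5,6,7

steps = 4; useful = 23; efficiency = 23/32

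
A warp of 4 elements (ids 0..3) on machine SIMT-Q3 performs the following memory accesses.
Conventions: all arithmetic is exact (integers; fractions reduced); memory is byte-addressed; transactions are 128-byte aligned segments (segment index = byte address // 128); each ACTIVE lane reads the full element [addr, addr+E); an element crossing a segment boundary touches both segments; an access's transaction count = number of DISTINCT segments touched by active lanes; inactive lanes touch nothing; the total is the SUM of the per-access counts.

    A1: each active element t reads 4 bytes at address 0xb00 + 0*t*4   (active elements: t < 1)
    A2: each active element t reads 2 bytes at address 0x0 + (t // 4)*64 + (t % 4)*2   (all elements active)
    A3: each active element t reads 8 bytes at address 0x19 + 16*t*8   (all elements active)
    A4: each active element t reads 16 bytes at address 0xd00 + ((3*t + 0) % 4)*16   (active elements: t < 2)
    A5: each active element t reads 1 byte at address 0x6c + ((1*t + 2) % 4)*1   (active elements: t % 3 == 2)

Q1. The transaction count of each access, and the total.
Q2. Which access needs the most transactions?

A1: 1 transaction
A2: 1 transaction
A3: 4 transactions
A4: 1 transaction
A5: 1 transaction

Answer: 1,1,4,1,1; total 8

Answer: A3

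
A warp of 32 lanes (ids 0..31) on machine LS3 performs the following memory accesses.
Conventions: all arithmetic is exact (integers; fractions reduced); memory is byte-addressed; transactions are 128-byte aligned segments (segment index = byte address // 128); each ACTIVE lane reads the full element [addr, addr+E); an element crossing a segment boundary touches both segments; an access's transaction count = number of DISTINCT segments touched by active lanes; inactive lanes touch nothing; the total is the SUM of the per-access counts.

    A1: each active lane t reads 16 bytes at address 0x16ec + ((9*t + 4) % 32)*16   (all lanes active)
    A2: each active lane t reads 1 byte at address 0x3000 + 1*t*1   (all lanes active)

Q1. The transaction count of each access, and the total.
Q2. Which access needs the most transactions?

A1: 5 transactions
A2: 1 transaction

Answer: 5,1; total 6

Answer: A1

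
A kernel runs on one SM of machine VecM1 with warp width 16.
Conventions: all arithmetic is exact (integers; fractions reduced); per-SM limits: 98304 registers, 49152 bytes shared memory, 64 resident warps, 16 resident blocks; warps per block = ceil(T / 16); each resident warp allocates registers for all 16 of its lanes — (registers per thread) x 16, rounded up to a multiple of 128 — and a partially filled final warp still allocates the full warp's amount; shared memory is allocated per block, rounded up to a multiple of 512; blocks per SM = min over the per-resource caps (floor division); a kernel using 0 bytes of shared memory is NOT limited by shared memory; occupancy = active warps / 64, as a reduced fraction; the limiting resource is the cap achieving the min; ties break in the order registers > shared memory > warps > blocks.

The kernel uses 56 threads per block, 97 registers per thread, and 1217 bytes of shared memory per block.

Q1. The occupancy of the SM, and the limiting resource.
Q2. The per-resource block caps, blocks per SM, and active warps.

Answer: occupancy 7/8, limited by registers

registers: 14 blocks
shared memory: 32 blocks
warps: 16 blocks
blocks: 16 blocks

Answer: 14 blocks, 56 active warps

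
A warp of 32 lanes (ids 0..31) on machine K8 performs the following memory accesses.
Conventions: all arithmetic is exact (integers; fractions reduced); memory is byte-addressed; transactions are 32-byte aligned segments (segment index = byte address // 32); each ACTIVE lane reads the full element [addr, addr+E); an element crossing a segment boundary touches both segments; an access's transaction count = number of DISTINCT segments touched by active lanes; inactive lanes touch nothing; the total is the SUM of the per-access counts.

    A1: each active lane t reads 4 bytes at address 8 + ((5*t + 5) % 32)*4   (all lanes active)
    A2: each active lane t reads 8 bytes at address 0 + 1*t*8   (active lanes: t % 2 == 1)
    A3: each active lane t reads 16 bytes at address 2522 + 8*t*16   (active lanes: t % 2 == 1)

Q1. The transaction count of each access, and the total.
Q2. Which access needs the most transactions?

A1: 5 transactions
A2: 8 transactions
A3: 32 transactions

Answer: 5,8,32; total 45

Answer: A3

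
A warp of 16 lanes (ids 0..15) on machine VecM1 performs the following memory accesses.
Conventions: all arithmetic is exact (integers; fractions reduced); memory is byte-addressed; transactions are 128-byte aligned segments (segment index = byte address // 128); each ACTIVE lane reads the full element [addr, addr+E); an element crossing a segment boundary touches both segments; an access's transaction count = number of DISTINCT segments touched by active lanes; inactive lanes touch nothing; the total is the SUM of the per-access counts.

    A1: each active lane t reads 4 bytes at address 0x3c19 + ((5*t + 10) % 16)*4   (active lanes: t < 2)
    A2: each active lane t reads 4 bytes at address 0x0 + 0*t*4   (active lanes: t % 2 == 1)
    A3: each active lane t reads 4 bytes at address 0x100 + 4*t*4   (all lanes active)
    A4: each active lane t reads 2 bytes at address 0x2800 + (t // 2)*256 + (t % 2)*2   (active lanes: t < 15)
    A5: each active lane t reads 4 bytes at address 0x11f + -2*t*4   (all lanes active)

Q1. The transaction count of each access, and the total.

A1: 1 transaction
A2: 1 transaction
A3: 2 transactions
A4: 8 transactions
A5: 2 transactions

Answer: 1,1,2,8,2; total 14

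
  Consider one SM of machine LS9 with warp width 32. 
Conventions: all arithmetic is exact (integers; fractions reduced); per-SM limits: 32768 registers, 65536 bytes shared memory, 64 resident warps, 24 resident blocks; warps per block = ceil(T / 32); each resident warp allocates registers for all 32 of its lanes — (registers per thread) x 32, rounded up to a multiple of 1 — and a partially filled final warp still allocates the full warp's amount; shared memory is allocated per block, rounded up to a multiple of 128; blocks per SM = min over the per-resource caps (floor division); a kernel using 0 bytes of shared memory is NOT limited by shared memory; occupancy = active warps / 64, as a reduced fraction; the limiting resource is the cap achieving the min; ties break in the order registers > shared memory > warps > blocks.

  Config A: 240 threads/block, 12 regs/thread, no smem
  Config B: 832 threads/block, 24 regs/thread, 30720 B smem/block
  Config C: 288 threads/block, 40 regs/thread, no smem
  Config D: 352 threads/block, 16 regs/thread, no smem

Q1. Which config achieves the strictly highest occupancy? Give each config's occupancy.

occupancies: A 1, B 13/32, C 9/32, D 55/64

Answer: A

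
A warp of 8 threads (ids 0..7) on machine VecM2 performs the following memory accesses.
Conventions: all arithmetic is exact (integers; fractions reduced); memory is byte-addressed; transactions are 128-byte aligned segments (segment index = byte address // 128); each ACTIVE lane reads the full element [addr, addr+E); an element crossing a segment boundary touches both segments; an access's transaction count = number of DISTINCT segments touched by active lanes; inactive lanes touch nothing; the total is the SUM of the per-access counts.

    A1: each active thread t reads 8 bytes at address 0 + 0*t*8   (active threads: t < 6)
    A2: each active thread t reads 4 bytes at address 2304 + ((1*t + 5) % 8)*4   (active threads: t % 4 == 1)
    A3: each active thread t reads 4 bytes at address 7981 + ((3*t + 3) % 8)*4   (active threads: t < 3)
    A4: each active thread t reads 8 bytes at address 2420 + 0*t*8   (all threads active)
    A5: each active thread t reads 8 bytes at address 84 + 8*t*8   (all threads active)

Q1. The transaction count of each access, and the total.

A1: 1 transaction
A2: 1 transaction
A3: 1 transaction
A4: 1 transaction
A5: 5 transactions

Answer: 1,1,1,1,5; total 9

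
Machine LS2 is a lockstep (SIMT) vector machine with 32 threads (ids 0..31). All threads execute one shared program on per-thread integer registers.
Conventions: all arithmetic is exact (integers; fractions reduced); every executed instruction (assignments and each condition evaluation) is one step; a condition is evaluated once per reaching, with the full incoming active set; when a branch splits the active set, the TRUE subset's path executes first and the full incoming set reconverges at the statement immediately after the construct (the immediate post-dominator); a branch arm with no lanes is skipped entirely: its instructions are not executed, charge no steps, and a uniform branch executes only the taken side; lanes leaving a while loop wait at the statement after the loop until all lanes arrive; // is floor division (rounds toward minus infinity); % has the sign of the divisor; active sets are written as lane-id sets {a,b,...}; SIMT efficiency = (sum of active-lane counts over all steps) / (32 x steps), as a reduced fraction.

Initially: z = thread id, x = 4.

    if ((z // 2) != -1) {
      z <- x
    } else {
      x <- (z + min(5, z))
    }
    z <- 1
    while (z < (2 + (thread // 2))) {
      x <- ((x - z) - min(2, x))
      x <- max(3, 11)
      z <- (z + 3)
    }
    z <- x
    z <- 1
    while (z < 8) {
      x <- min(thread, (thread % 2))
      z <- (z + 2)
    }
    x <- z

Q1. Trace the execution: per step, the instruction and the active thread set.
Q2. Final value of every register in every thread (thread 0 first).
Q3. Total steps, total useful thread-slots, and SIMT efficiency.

step 0: eval ((z // 2) != -1)        {0,1,2,3,4,5,6,7,8,9,10,11,12,13,14,15,16,17,18,19,20,21,22,23,24,25,26,27,28,29,30,31}
step 1: z <- x                       {0,1,2,3,4,5,6,7,8,9,10,11,12,13,14,15,16,17,18,19,20,21,22,23,24,25,26,27,28,29,30,31}
step 2: z <- 1                       {0,1,2,3,4,5,6,7,8,9,10,11,12,13,14,15,16,17,18,19,20,21,22,23,24,25,26,27,28,29,30,31}
step 3: eval (z < (2 + (thread // 2))) {0,1,2,3,4,5,6,7,8,9,10,11,12,13,14,15,16,17,18,19,20,21,22,23,24,25,26,27,28,29,30,31}
step 4: x <- ((x - z) - min(2, x))   {0,1,2,3,4,5,6,7,8,9,10,11,12,13,14,15,16,17,18,19,20,21,22,23,24,25,26,27,28,29,30,31}
step 5: x <- max(3, 11)              {0,1,2,3,4,5,6,7,8,9,10,11,12,13,14,15,16,17,18,19,20,21,22,23,24,25,26,27,28,29,30,31}
step 6: z <- (z + 3)                 {0,1,2,3,4,5,6,7,8,9,10,11,12,13,14,15,16,17,18,19,20,21,22,23,24,25,26,27,28,29,30,31}
step 7: eval (z < (2 + (thread // 2))) {0,1,2,3,4,5,6,7,8,9,10,11,12,13,14,15,16,17,18,19,20,21,22,23,24,25,26,27,28,29,30,31}
step 8: x <- ((x - z) - min(2, x))   {6,7,8,9,10,11,12,13,14,15,16,17,18,19,20,21,22,23,24,25,26,27,28,29,30,31}
step 9: x <- max(3, 11)              {6,7,8,9,10,11,12,13,14,15,16,17,18,19,20,21,22,23,24,25,26,27,28,29,30,31}
step 10: z <- (z + 3)                 {6,7,8,9,10,11,12,13,14,15,16,17,18,19,20,21,22,23,24,25,26,27,28,29,30,31}
step 11: eval (z < (2 + (thread // 2))) {6,7,8,9,10,11,12,13,14,15,16,17,18,19,20,21,22,23,24,25,26,27,28,29,30,31}
step 12: x <- ((x - z) - min(2, x))   {12,13,14,15,16,17,18,19,20,21,22,23,24,25,26,27,28,29,30,31}
step 13: x <- max(3, 11)              {12,13,14,15,16,17,18,19,20,21,22,23,24,25,26,27,28,29,30,31}
step 14: z <- (z + 3)                 {12,13,14,15,16,17,18,19,20,21,22,23,24,25,26,27,28,29,30,31}
step 15: eval (z < (2 + (thread // 2))) {12,13,14,15,16,17,18,19,20,21,22,23,24,25,26,27,28,29,30,31}
step 16: x <- ((x - z) - min(2, x))   {18,19,20,21,22,23,24,25,26,27,28,29,30,31}
step 17: x <- max(3, 11)              {18,19,20,21,22,23,24,25,26,27,28,29,30,31}
step 18: z <- (z + 3)                 {18,19,20,21,22,23,24,25,26,27,28,29,30,31}
step 19: eval (z < (2 + (thread // 2))) {18,19,20,21,22,23,24,25,26,27,28,29,30,31}
step 20: x <- ((x - z) - min(2, x))   {24,25,26,27,28,29,30,31}
step 21: x <- max(3, 11)              {24,25,26,27,28,29,30,31}
step 22: z <- (z + 3)                 {24,25,26,27,28,29,30,31}
step 23: eval (z < (2 + (thread // 2))) {24,25,26,27,28,29,30,31}
step 24: x <- ((x - z) - min(2, x))   {30,31}
step 25: x <- max(3, 11)              {30,31}
step 26: z <- (z + 3)                 {30,31}
step 27: eval (z < (2 + (thread // 2))) {30,31}
step 28: z <- x                       {0,1,2,3,4,5,6,7,8,9,10,11,12,13,14,15,16,17,18,19,20,21,22,23,24,25,26,27,28,29,30,31}
step 29: z <- 1                       {0,1,2,3,4,5,6,7,8,9,10,11,12,13,14,15,16,17,18,19,20,21,22,23,24,25,26,27,28,29,30,31}
step 30: eval (z < 8)                 {0,1,2,3,4,5,6,7,8,9,10,11,12,13,14,15,16,17,18,19,20,21,22,23,24,25,26,27,28,29,30,31}
step 31: x <- min(thread, (thread % 2)) {0,1,2,3,4,5,6,7,8,9,10,11,12,13,14,15,16,17,18,19,20,21,22,23,24,25,26,27,28,29,30,31}
step 32: z <- (z + 2)                 {0,1,2,3,4,5,6,7,8,9,10,11,12,13,14,15,16,17,18,19,20,21,22,23,24,25,26,27,28,29,30,31}
step 33: eval (z < 8)                 {0,1,2,3,4,5,6,7,8,9,10,11,12,13,14,15,16,17,18,19,20,21,22,23,24,25,26,27,28,29,30,31}
step 34: x <- min(thread, (thread % 2)) {0,1,2,3,4,5,6,7,8,9,10,11,12,13,14,15,16,17,18,19,20,21,22,23,24,25,26,27,28,29,30,31}
step 35: z <- (z + 2)                 {0,1,2,3,4,5,6,7,8,9,10,11,12,13,14,15,16,17,18,19,20,21,22,23,24,25,26,27,28,29,30,31}
step 36: eval (z < 8)                 {0,1,2,3,4,5,6,7,8,9,10,11,12,13,14,15,16,17,18,19,20,21,22,23,24,25,26,27,28,29,30,31}
step 37: x <- min(thread, (thread % 2)) {0,1,2,3,4,5,6,7,8,9,10,11,12,13,14,15,16,17,18,19,20,21,22,23,24,25,26,27,28,29,30,31}
step 38: z <- (z + 2)                 {0,1,2,3,4,5,6,7,8,9,10,11,12,13,14,15,16,17,18,19,20,21,22,23,24,25,26,27,28,29,30,31}
step 39: eval (z < 8)                 {0,1,2,3,4,5,6,7,8,9,10,11,12,13,14,15,16,17,18,19,20,21,22,23,24,25,26,27,28,29,30,31}
step 40: x <- min(thread, (thread % 2)) {0,1,2,3,4,5,6,7,8,9,10,11,12,13,14,15,16,17,18,19,20,21,22,23,24,25,26,27,28,29,30,31}
step 41: z <- (z + 2)                 {0,1,2,3,4,5,6,7,8,9,10,11,12,13,14,15,16,17,18,19,20,21,22,23,24,25,26,27,28,29,30,31}
step 42: eval (z < 8)                 {0,1,2,3,4,5,6,7,8,9,10,11,12,13,14,15,16,17,18,19,20,21,22,23,24,25,26,27,28,29,30,31}
step 43: x <- z                       {0,1,2,3,4,5,6,7,8,9,10,11,12,13,14,15,16,17,18,19,20,21,22,23,24,25,26,27,28,29,30,31}

Answer: 44 steps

z: 9,9,9,9,9,9,9,9,9,9,9,9,9,9,9,9,9,9,9,9,9,9,9,9,9,9,9,9,9,9,9,9
x: 9,9,9,9,9,9,9,9,9,9,9,9,9,9,9,9,9,9,9,9,9,9,9,9,9,9,9,9,9,9,9,9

steps = 44; useful = 1048; efficiency = 1048/1408 = 131/176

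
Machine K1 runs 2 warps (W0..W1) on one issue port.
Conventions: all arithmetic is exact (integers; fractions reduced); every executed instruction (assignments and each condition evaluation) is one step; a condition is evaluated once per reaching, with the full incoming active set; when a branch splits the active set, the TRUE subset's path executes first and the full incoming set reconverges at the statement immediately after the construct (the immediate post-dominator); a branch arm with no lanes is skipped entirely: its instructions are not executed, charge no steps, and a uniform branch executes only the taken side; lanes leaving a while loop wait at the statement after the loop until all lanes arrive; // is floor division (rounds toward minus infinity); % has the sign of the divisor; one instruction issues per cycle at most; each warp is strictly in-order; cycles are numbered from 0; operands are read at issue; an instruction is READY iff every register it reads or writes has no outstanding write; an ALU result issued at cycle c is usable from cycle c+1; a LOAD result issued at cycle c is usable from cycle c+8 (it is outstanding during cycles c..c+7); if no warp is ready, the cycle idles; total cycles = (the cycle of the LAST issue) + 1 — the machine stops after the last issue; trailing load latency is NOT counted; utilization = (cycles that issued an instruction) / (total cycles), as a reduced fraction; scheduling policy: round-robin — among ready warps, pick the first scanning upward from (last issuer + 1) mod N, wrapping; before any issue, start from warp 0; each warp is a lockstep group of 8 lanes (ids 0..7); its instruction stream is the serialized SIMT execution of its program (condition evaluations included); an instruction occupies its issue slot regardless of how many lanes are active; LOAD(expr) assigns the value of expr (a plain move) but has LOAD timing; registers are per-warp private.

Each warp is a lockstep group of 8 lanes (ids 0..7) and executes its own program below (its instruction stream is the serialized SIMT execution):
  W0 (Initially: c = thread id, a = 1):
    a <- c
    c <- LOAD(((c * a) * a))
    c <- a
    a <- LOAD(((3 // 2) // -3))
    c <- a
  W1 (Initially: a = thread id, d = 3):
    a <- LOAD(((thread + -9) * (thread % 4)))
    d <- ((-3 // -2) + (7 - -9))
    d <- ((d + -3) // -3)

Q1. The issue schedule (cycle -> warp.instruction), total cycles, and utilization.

cycle 0: W0.I0
cycle 1: W1.I0
cycle 2: W0.I1
cycle 3: W1.I1
cycle 4: W1.I2
cycle 5: idle
cycle 6: idle
cycle 7: idle
cycle 8: idle
cycle 9: idle
cycle 10: W0.I2
cycle 11: W0.I3
cycle 12: idle
cycle 13: idle
cycle 14: idle
cycle 15: idle
cycle 16: idle
cycle 17: idle
cycle 18: idle
cycle 19: W0.I4

Answer: 20 cycles, utilization 2/5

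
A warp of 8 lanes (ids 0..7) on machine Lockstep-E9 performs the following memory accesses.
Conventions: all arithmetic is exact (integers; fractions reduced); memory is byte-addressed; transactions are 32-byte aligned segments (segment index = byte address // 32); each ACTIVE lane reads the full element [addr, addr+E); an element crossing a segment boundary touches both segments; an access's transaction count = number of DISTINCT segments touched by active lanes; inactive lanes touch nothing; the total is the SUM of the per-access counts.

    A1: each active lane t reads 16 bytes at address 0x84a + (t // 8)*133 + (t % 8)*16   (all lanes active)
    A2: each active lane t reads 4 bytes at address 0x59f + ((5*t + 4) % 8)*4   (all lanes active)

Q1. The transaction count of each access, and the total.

A1: 5 transactions
A2: 2 transactions

Answer: 5,2; total 7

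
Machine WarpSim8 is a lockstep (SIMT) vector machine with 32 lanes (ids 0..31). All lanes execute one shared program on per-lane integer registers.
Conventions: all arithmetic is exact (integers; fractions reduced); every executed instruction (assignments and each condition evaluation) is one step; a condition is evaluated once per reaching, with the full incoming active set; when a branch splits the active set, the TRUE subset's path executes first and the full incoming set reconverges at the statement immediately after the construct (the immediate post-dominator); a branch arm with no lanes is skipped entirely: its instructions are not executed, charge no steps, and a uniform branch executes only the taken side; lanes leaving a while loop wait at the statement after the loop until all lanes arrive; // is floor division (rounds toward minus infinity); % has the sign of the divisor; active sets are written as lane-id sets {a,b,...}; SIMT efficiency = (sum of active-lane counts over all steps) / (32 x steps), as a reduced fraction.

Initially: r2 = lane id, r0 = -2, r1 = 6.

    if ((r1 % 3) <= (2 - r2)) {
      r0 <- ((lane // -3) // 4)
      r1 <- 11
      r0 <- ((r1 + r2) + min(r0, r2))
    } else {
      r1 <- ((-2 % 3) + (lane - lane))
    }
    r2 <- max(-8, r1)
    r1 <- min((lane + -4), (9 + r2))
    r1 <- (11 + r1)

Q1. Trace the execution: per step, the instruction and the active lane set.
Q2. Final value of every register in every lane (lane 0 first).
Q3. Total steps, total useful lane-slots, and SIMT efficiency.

step 0: eval ((r1 % 3) <= (2 - r2))  {0,1,2,3,4,5,6,7,8,9,10,11,12,13,14,15,16,17,18,19,20,21,22,23,24,25,26,27,28,29,30,31}
step 1: r0 <- ((lane // -3) // 4)    {0,1,2}
step 2: r1 <- 11                     {0,1,2}
step 3: r0 <- ((r1 + r2) + min(r0, r2)) {0,1,2}
step 4: r1 <- ((-2 % 3) + (lane - lane)) {3,4,5,6,7,8,9,10,11,12,13,14,15,16,17,18,19,20,21,22,23,24,25,26,27,28,29,30,31}
step 5: r2 <- max(-8, r1)            {0,1,2,3,4,5,6,7,8,9,10,11,12,13,14,15,16,17,18,19,20,21,22,23,24,25,26,27,28,29,30,31}
step 6: r1 <- min((lane + -4), (9 + r2)) {0,1,2,3,4,5,6,7,8,9,10,11,12,13,14,15,16,17,18,19,20,21,22,23,24,25,26,27,28,29,30,31}
step 7: r1 <- (11 + r1)              {0,1,2,3,4,5,6,7,8,9,10,11,12,13,14,15,16,17,18,19,20,21,22,23,24,25,26,27,28,29,30,31}

Answer: 8 steps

r2: 11,11,11,1,1,1,1,1,1,1,1,1,1,1,1,1,1,1,1,1,1,1,1,1,1,1,1,1,1,1,1,1
r0: 11,11,12,-2,-2,-2,-2,-2,-2,-2,-2,-2,-2,-2,-2,-2,-2,-2,-2,-2,-2,-2,-2,-2,-2,-2,-2,-2,-2,-2,-2,-2
r1: 7,8,9,10,11,12,13,14,15,16,17,18,19,20,21,21,21,21,21,21,21,21,21,21,21,21,21,21,21,21,21,21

steps = 8; useful = 166; efficiency = 166/256 = 83/128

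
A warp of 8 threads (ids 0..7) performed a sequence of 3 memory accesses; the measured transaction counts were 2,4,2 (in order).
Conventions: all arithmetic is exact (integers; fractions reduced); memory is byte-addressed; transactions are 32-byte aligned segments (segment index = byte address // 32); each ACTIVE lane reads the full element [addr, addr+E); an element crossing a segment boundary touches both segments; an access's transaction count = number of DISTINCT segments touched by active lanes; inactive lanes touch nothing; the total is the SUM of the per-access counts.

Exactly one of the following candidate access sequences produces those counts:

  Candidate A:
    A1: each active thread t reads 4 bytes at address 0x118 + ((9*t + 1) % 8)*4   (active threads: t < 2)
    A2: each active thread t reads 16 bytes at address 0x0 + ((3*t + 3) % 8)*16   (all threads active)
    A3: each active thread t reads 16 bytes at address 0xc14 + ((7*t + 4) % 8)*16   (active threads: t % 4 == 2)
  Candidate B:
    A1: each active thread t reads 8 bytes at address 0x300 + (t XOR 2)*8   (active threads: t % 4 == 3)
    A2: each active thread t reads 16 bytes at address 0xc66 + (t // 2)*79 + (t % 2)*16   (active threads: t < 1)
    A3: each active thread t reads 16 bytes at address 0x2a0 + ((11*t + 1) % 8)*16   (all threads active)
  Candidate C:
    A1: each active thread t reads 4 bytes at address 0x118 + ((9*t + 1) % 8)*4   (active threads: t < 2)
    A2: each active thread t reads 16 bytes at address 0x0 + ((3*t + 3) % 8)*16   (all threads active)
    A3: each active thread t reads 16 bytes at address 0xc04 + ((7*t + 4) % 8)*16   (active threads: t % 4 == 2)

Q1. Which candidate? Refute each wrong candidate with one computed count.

A: A3 gives 4 transactions, not 2
B: A2 gives 1 transaction, not 4
C: all counts match (2,4,2)

Answer: C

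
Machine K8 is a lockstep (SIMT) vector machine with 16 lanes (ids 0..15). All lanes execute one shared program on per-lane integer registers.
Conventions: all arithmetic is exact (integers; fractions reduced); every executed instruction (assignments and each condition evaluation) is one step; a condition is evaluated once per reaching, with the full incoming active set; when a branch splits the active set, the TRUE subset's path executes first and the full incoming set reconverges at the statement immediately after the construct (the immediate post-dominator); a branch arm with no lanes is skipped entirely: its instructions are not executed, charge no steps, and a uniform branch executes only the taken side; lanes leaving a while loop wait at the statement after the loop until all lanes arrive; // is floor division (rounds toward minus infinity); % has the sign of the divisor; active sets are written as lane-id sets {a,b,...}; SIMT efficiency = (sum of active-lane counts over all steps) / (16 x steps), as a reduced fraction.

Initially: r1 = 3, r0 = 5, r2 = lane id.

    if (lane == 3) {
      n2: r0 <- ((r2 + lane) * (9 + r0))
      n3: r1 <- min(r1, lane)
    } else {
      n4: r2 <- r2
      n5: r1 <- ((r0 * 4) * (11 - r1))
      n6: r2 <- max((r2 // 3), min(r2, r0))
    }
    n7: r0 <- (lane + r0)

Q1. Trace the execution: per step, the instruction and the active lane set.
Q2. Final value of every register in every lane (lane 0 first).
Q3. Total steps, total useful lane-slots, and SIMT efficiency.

step 0: eval (lane == 3)             {0,1,2,3,4,5,6,7,8,9,10,11,12,13,14,15}
step 1: r0 <- ((r2 + lane) * (9 + r0)) {3}
step 2: r1 <- min(r1, lane)          {3}
step 3: r2 <- r2                     {0,1,2,4,5,6,7,8,9,10,11,12,13,14,15}
step 4: r1 <- ((r0 * 4) * (11 - r1)) {0,1,2,4,5,6,7,8,9,10,11,12,13,14,15}
step 5: r2 <- max((r2 // 3), min(r2, r0)) {0,1,2,4,5,6,7,8,9,10,11,12,13,14,15}
step 6: r0 <- (lane + r0)            {0,1,2,3,4,5,6,7,8,9,10,11,12,13,14,15}

Answer: 7 steps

r1: 160,160,160,3,160,160,160,160,160,160,160,160,160,160,160,160
r0: 5,6,7,87,9,10,11,12,13,14,15,16,17,18,19,20
r2: 0,1,2,3,4,5,5,5,5,5,5,5,5,5,5,5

steps = 7; useful = 79; efficiency = 79/112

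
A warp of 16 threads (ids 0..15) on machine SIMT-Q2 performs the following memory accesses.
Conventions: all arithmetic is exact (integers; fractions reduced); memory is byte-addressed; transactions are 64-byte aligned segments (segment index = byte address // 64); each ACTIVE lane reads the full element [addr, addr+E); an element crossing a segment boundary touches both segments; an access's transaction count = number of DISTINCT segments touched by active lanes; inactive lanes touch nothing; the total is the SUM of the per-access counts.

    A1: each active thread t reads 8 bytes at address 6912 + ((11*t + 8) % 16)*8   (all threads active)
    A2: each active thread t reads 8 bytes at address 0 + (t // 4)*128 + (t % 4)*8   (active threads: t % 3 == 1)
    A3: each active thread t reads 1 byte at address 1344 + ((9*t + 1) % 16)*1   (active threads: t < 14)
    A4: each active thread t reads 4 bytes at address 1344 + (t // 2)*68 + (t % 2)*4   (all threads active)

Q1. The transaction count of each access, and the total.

A1: 2 transactions
A2: 4 transactions
A3: 1 transaction
A4: 8 transactions

Answer: 2,4,1,8; total 15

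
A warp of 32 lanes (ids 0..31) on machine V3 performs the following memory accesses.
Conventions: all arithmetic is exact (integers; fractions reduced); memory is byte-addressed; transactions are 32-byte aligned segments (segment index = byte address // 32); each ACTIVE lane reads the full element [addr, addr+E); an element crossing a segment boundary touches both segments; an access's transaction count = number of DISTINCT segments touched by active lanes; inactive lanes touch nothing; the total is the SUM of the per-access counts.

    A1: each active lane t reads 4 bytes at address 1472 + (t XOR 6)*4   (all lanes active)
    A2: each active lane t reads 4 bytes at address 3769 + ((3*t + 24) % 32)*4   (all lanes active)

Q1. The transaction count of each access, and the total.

A1: 4 transactions
A2: 5 transactions

Answer: 4,5; total 9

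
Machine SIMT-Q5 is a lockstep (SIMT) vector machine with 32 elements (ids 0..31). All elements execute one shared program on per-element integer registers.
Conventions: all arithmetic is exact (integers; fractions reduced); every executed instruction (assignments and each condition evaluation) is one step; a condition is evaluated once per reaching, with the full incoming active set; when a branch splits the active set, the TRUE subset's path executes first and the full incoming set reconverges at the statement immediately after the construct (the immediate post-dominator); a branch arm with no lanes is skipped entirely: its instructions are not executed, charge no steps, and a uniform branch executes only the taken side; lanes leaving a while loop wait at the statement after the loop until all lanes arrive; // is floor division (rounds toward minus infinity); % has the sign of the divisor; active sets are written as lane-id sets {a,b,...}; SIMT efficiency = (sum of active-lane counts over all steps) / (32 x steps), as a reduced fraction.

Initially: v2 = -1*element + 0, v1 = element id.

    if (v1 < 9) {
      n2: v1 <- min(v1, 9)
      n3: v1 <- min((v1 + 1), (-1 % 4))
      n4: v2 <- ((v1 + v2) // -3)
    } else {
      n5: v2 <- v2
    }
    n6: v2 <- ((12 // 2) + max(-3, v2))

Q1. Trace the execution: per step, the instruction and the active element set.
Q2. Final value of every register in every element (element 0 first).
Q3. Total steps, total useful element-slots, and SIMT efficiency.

step 0: eval (v1 < 9)                {0,1,2,3,4,5,6,7,8,9,10,11,12,13,14,15,16,17,18,19,20,21,22,23,24,25,26,27,28,29,30,31}
step 1: v1 <- min(v1, 9)             {0,1,2,3,4,5,6,7,8}
step 2: v1 <- min((v1 + 1), (-1 % 4)) {0,1,2,3,4,5,6,7,8}
step 3: v2 <- ((v1 + v2) // -3)      {0,1,2,3,4,5,6,7,8}
step 4: v2 <- v2                     {9,10,11,12,13,14,15,16,17,18,19,20,21,22,23,24,25,26,27,28,29,30,31}
step 5: v2 <- ((12 // 2) + max(-3, v2)) {0,1,2,3,4,5,6,7,8,9,10,11,12,13,14,15,16,17,18,19,20,21,22,23,24,25,26,27,28,29,30,31}

Answer: 6 steps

v2: 5,5,5,6,6,6,7,7,7,3,3,3,3,3,3,3,3,3,3,3,3,3,3,3,3,3,3,3,3,3,3,3
v1: 1,2,3,3,3,3,3,3,3,9,10,11,12,13,14,15,16,17,18,19,20,21,22,23,24,25,26,27,28,29,30,31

steps = 6; useful = 114; efficiency = 114/192 = 19/32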